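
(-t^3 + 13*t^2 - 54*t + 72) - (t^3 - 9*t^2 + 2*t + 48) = -2*t^3 + 22*t^2 - 56*t + 24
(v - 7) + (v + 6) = 2*v - 1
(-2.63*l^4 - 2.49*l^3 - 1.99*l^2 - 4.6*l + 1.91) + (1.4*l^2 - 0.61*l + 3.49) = -2.63*l^4 - 2.49*l^3 - 0.59*l^2 - 5.21*l + 5.4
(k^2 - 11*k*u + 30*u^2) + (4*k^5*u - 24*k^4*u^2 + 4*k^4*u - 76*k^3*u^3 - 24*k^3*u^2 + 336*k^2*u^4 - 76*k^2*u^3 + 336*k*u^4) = 4*k^5*u - 24*k^4*u^2 + 4*k^4*u - 76*k^3*u^3 - 24*k^3*u^2 + 336*k^2*u^4 - 76*k^2*u^3 + k^2 + 336*k*u^4 - 11*k*u + 30*u^2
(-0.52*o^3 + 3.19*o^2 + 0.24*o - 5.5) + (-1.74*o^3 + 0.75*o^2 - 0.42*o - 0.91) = -2.26*o^3 + 3.94*o^2 - 0.18*o - 6.41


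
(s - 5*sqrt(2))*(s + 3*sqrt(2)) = s^2 - 2*sqrt(2)*s - 30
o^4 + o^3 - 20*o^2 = o^2*(o - 4)*(o + 5)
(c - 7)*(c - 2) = c^2 - 9*c + 14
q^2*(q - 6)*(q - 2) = q^4 - 8*q^3 + 12*q^2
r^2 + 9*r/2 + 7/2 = (r + 1)*(r + 7/2)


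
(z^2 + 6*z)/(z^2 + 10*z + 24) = z/(z + 4)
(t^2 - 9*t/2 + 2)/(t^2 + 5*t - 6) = (t^2 - 9*t/2 + 2)/(t^2 + 5*t - 6)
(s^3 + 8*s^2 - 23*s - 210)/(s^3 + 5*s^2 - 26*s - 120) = (s + 7)/(s + 4)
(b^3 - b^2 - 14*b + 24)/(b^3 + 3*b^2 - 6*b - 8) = (b - 3)/(b + 1)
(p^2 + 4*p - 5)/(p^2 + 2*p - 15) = (p - 1)/(p - 3)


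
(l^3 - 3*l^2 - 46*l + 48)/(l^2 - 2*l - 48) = l - 1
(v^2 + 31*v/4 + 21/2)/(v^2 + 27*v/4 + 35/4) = (v + 6)/(v + 5)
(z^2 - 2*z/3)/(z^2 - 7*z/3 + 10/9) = 3*z/(3*z - 5)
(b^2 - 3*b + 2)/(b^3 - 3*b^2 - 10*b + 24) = (b - 1)/(b^2 - b - 12)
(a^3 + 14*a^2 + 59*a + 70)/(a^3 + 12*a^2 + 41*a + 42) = (a + 5)/(a + 3)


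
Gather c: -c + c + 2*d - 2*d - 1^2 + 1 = 0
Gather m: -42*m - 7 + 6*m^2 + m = 6*m^2 - 41*m - 7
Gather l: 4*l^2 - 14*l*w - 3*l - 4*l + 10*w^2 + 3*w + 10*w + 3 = 4*l^2 + l*(-14*w - 7) + 10*w^2 + 13*w + 3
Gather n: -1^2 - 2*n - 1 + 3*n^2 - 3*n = 3*n^2 - 5*n - 2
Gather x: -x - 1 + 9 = 8 - x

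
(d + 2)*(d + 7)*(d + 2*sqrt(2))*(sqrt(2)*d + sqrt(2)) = sqrt(2)*d^4 + 4*d^3 + 10*sqrt(2)*d^3 + 23*sqrt(2)*d^2 + 40*d^2 + 14*sqrt(2)*d + 92*d + 56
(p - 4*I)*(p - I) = p^2 - 5*I*p - 4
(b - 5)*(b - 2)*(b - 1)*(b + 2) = b^4 - 6*b^3 + b^2 + 24*b - 20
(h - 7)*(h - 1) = h^2 - 8*h + 7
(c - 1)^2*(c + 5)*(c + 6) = c^4 + 9*c^3 + 9*c^2 - 49*c + 30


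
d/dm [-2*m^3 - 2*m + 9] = -6*m^2 - 2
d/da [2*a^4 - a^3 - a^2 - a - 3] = 8*a^3 - 3*a^2 - 2*a - 1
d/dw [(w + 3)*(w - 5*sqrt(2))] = 2*w - 5*sqrt(2) + 3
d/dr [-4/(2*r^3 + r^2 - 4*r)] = 8*(3*r^2 + r - 2)/(r^2*(2*r^2 + r - 4)^2)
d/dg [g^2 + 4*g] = 2*g + 4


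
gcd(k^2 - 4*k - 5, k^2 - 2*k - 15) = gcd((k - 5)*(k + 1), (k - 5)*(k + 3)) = k - 5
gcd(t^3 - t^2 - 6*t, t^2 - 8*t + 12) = 1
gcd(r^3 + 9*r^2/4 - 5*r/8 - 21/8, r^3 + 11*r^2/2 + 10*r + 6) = r + 3/2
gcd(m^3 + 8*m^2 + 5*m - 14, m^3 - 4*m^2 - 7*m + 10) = m^2 + m - 2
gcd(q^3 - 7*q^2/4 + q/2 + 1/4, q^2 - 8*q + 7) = q - 1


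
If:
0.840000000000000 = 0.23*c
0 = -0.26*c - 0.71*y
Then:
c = 3.65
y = -1.34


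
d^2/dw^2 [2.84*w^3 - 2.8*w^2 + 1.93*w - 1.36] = 17.04*w - 5.6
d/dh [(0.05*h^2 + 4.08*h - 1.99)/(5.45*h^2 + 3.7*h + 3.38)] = (-22.051*h^2 + 22.029*h + 21.1534)/(29.7025*h^4 + 40.33*h^3 + 50.532*h^2 + 25.012*h + 11.4244)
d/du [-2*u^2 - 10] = -4*u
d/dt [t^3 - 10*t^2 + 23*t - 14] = 3*t^2 - 20*t + 23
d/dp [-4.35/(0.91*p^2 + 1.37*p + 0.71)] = (7.917*p + 5.9595)/(0.91*p^2 + 1.37*p + 0.71)^2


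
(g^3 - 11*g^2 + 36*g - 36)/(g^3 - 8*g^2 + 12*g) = (g - 3)/g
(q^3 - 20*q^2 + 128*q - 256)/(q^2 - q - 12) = (q^2 - 16*q + 64)/(q + 3)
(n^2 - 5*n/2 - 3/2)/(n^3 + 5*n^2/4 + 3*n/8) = 4*(n - 3)/(n*(4*n + 3))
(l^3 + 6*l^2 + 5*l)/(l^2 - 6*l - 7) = l*(l + 5)/(l - 7)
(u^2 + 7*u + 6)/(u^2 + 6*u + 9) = (u^2 + 7*u + 6)/(u^2 + 6*u + 9)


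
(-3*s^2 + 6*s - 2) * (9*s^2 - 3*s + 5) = -27*s^4 + 63*s^3 - 51*s^2 + 36*s - 10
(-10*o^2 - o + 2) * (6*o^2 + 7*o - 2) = -60*o^4 - 76*o^3 + 25*o^2 + 16*o - 4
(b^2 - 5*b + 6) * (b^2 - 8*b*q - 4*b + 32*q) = b^4 - 8*b^3*q - 9*b^3 + 72*b^2*q + 26*b^2 - 208*b*q - 24*b + 192*q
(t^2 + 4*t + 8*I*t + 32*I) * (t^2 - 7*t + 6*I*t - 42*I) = t^4 - 3*t^3 + 14*I*t^3 - 76*t^2 - 42*I*t^2 + 144*t - 392*I*t + 1344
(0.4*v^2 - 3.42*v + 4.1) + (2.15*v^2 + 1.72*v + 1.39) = 2.55*v^2 - 1.7*v + 5.49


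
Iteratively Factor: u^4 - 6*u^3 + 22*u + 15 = (u - 3)*(u^3 - 3*u^2 - 9*u - 5) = (u - 3)*(u + 1)*(u^2 - 4*u - 5) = (u - 5)*(u - 3)*(u + 1)*(u + 1)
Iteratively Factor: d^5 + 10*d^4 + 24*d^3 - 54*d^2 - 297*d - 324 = (d - 3)*(d^4 + 13*d^3 + 63*d^2 + 135*d + 108) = (d - 3)*(d + 3)*(d^3 + 10*d^2 + 33*d + 36) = (d - 3)*(d + 3)^2*(d^2 + 7*d + 12) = (d - 3)*(d + 3)^2*(d + 4)*(d + 3)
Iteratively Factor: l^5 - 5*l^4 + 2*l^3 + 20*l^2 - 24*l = (l)*(l^4 - 5*l^3 + 2*l^2 + 20*l - 24) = l*(l - 2)*(l^3 - 3*l^2 - 4*l + 12) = l*(l - 2)^2*(l^2 - l - 6) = l*(l - 2)^2*(l + 2)*(l - 3)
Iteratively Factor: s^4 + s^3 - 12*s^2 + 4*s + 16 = (s - 2)*(s^3 + 3*s^2 - 6*s - 8) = (s - 2)^2*(s^2 + 5*s + 4) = (s - 2)^2*(s + 4)*(s + 1)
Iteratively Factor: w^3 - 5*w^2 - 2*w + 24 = (w - 3)*(w^2 - 2*w - 8) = (w - 3)*(w + 2)*(w - 4)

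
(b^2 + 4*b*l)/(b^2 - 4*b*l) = (b + 4*l)/(b - 4*l)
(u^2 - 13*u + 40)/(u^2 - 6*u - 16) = (u - 5)/(u + 2)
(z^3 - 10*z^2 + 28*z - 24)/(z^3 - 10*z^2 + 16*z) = (z^2 - 8*z + 12)/(z*(z - 8))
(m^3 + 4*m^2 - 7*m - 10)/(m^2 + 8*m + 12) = (m^3 + 4*m^2 - 7*m - 10)/(m^2 + 8*m + 12)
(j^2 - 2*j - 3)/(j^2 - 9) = (j + 1)/(j + 3)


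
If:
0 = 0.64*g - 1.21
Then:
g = 1.89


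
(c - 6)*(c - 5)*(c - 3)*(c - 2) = c^4 - 16*c^3 + 91*c^2 - 216*c + 180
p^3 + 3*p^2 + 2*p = p*(p + 1)*(p + 2)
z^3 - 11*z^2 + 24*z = z*(z - 8)*(z - 3)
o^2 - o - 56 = (o - 8)*(o + 7)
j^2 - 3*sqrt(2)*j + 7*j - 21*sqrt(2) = (j + 7)*(j - 3*sqrt(2))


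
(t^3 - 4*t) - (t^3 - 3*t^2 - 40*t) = 3*t^2 + 36*t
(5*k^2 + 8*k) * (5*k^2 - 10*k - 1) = 25*k^4 - 10*k^3 - 85*k^2 - 8*k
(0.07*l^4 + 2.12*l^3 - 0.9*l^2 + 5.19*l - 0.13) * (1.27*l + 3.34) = 0.0889*l^5 + 2.9262*l^4 + 5.9378*l^3 + 3.5853*l^2 + 17.1695*l - 0.4342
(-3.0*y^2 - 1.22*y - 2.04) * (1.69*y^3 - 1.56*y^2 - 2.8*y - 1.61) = -5.07*y^5 + 2.6182*y^4 + 6.8556*y^3 + 11.4284*y^2 + 7.6762*y + 3.2844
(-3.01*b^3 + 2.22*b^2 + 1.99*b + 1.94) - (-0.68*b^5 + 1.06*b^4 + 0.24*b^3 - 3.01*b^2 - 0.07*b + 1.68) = 0.68*b^5 - 1.06*b^4 - 3.25*b^3 + 5.23*b^2 + 2.06*b + 0.26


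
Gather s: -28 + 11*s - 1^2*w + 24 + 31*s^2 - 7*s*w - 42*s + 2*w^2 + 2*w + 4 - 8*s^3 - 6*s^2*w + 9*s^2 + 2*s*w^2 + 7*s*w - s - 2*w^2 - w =-8*s^3 + s^2*(40 - 6*w) + s*(2*w^2 - 32)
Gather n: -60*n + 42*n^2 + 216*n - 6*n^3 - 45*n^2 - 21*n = -6*n^3 - 3*n^2 + 135*n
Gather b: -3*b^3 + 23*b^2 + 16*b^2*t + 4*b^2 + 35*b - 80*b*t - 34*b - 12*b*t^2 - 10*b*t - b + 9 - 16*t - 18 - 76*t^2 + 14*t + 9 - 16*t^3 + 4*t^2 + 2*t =-3*b^3 + b^2*(16*t + 27) + b*(-12*t^2 - 90*t) - 16*t^3 - 72*t^2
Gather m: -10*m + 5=5 - 10*m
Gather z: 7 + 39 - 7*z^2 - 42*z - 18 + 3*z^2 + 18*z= -4*z^2 - 24*z + 28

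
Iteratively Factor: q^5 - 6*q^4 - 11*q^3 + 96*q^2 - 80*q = (q)*(q^4 - 6*q^3 - 11*q^2 + 96*q - 80) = q*(q + 4)*(q^3 - 10*q^2 + 29*q - 20) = q*(q - 1)*(q + 4)*(q^2 - 9*q + 20) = q*(q - 4)*(q - 1)*(q + 4)*(q - 5)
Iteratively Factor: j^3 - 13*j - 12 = (j + 3)*(j^2 - 3*j - 4) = (j + 1)*(j + 3)*(j - 4)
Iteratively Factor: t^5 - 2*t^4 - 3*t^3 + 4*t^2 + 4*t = (t)*(t^4 - 2*t^3 - 3*t^2 + 4*t + 4) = t*(t + 1)*(t^3 - 3*t^2 + 4) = t*(t - 2)*(t + 1)*(t^2 - t - 2) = t*(t - 2)*(t + 1)^2*(t - 2)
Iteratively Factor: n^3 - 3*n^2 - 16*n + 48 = (n + 4)*(n^2 - 7*n + 12) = (n - 4)*(n + 4)*(n - 3)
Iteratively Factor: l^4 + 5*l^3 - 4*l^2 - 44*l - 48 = (l + 4)*(l^3 + l^2 - 8*l - 12) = (l - 3)*(l + 4)*(l^2 + 4*l + 4) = (l - 3)*(l + 2)*(l + 4)*(l + 2)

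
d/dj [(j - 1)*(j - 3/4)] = 2*j - 7/4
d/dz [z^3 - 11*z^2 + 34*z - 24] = 3*z^2 - 22*z + 34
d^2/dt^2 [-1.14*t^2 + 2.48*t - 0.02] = -2.28000000000000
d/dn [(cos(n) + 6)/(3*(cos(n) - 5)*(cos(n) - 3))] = (cos(n)^2 + 12*cos(n) - 63)*sin(n)/(3*(cos(n) - 5)^2*(cos(n) - 3)^2)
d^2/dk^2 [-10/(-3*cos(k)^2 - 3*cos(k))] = 10*(-(1 - cos(2*k))^2 + 15*cos(k)/4 - 3*cos(2*k)/2 - 3*cos(3*k)/4 + 9/2)/(3*(cos(k) + 1)^3*cos(k)^3)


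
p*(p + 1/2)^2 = p^3 + p^2 + p/4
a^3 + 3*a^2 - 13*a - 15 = (a - 3)*(a + 1)*(a + 5)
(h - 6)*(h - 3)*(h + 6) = h^3 - 3*h^2 - 36*h + 108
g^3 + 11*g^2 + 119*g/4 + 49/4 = (g + 1/2)*(g + 7/2)*(g + 7)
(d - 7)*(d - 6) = d^2 - 13*d + 42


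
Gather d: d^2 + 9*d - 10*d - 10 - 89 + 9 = d^2 - d - 90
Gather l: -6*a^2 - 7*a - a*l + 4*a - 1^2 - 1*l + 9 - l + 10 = -6*a^2 - 3*a + l*(-a - 2) + 18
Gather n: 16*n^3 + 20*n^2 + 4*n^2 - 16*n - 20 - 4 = 16*n^3 + 24*n^2 - 16*n - 24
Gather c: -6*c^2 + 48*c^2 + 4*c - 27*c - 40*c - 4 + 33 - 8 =42*c^2 - 63*c + 21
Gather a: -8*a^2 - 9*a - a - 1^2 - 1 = -8*a^2 - 10*a - 2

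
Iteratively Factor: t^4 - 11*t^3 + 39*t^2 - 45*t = (t - 5)*(t^3 - 6*t^2 + 9*t) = (t - 5)*(t - 3)*(t^2 - 3*t) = t*(t - 5)*(t - 3)*(t - 3)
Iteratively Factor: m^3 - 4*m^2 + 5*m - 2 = (m - 2)*(m^2 - 2*m + 1) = (m - 2)*(m - 1)*(m - 1)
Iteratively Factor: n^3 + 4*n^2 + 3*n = (n + 1)*(n^2 + 3*n) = n*(n + 1)*(n + 3)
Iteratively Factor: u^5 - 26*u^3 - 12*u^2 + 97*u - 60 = (u - 1)*(u^4 + u^3 - 25*u^2 - 37*u + 60) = (u - 1)^2*(u^3 + 2*u^2 - 23*u - 60) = (u - 1)^2*(u + 4)*(u^2 - 2*u - 15) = (u - 1)^2*(u + 3)*(u + 4)*(u - 5)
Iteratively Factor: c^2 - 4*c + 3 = (c - 3)*(c - 1)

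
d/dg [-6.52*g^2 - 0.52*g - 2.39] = -13.04*g - 0.52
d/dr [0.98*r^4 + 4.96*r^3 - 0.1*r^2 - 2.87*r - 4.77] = 3.92*r^3 + 14.88*r^2 - 0.2*r - 2.87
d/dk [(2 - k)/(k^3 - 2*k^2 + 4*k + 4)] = 2*(k^3 - 4*k^2 + 4*k - 6)/(k^6 - 4*k^5 + 12*k^4 - 8*k^3 + 32*k + 16)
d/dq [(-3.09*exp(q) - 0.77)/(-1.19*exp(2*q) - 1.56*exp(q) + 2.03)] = (-(2.38*exp(q) + 1.56)*(3.09*exp(q) + 0.77) + 3.6771*exp(2*q) + 4.8204*exp(q) - 6.2727)*exp(q)/(1.19*exp(2*q) + 1.56*exp(q) - 2.03)^2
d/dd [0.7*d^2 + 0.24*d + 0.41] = 1.4*d + 0.24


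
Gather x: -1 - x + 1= -x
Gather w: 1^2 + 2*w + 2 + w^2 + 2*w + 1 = w^2 + 4*w + 4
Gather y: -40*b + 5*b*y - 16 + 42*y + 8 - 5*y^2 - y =-40*b - 5*y^2 + y*(5*b + 41) - 8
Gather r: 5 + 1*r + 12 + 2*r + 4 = 3*r + 21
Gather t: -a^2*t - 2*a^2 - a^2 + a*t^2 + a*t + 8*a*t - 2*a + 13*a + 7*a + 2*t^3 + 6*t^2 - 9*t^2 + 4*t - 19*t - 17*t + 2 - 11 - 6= -3*a^2 + 18*a + 2*t^3 + t^2*(a - 3) + t*(-a^2 + 9*a - 32) - 15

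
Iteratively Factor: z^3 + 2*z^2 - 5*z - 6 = (z - 2)*(z^2 + 4*z + 3) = (z - 2)*(z + 3)*(z + 1)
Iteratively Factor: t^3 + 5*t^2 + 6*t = (t + 2)*(t^2 + 3*t) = (t + 2)*(t + 3)*(t)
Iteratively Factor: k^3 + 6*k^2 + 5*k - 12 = (k - 1)*(k^2 + 7*k + 12) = (k - 1)*(k + 3)*(k + 4)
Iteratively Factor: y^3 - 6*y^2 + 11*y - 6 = (y - 2)*(y^2 - 4*y + 3) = (y - 3)*(y - 2)*(y - 1)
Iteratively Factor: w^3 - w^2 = (w)*(w^2 - w) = w^2*(w - 1)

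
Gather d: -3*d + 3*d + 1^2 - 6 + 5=0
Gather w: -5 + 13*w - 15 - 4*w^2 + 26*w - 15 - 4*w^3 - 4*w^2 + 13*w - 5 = -4*w^3 - 8*w^2 + 52*w - 40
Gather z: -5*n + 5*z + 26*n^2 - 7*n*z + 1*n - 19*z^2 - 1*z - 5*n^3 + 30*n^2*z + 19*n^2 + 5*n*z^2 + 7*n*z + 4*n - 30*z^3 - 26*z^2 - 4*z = -5*n^3 + 30*n^2*z + 45*n^2 - 30*z^3 + z^2*(5*n - 45)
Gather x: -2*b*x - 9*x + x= x*(-2*b - 8)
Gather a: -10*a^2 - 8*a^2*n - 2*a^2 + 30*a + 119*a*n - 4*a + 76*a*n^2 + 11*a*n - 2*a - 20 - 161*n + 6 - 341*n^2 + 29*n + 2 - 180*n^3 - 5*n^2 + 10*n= a^2*(-8*n - 12) + a*(76*n^2 + 130*n + 24) - 180*n^3 - 346*n^2 - 122*n - 12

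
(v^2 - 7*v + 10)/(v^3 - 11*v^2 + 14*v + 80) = (v - 2)/(v^2 - 6*v - 16)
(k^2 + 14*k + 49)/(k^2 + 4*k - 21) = (k + 7)/(k - 3)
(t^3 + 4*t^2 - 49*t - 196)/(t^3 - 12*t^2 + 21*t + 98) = (t^2 + 11*t + 28)/(t^2 - 5*t - 14)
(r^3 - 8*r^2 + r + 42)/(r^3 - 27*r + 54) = (r^2 - 5*r - 14)/(r^2 + 3*r - 18)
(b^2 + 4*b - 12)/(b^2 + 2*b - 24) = (b - 2)/(b - 4)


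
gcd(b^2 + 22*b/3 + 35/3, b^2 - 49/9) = b + 7/3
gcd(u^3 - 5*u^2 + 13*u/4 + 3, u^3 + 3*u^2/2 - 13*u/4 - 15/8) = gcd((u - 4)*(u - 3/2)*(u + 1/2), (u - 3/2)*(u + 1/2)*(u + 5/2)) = u^2 - u - 3/4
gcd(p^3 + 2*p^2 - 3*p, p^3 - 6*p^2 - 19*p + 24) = p^2 + 2*p - 3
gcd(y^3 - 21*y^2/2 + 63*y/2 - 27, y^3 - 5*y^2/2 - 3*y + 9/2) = y - 3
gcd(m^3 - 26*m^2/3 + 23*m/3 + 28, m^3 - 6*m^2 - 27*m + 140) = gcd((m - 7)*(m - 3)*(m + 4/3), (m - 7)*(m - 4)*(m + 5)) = m - 7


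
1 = 1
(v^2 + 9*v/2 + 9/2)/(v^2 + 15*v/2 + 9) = (v + 3)/(v + 6)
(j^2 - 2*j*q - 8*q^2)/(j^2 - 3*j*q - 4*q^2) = (j + 2*q)/(j + q)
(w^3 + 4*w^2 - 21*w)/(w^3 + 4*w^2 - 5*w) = (w^2 + 4*w - 21)/(w^2 + 4*w - 5)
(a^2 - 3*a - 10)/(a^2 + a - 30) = (a + 2)/(a + 6)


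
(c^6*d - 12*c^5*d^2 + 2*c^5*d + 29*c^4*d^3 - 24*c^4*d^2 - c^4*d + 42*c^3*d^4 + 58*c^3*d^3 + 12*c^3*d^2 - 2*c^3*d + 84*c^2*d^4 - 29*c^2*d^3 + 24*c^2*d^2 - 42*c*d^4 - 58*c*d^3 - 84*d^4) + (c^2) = c^6*d - 12*c^5*d^2 + 2*c^5*d + 29*c^4*d^3 - 24*c^4*d^2 - c^4*d + 42*c^3*d^4 + 58*c^3*d^3 + 12*c^3*d^2 - 2*c^3*d + 84*c^2*d^4 - 29*c^2*d^3 + 24*c^2*d^2 + c^2 - 42*c*d^4 - 58*c*d^3 - 84*d^4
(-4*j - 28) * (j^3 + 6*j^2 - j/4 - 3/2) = -4*j^4 - 52*j^3 - 167*j^2 + 13*j + 42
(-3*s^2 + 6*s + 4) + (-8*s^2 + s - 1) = -11*s^2 + 7*s + 3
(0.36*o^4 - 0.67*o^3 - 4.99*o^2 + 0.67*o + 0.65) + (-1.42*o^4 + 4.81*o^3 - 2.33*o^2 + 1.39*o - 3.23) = -1.06*o^4 + 4.14*o^3 - 7.32*o^2 + 2.06*o - 2.58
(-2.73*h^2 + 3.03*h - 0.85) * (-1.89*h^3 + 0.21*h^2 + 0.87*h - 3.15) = 5.1597*h^5 - 6.3*h^4 - 0.1323*h^3 + 11.0571*h^2 - 10.284*h + 2.6775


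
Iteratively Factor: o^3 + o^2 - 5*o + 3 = (o - 1)*(o^2 + 2*o - 3) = (o - 1)*(o + 3)*(o - 1)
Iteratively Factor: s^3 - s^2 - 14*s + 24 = (s - 2)*(s^2 + s - 12) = (s - 2)*(s + 4)*(s - 3)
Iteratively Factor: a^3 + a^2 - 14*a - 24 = (a - 4)*(a^2 + 5*a + 6) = (a - 4)*(a + 2)*(a + 3)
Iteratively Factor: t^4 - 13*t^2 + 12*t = (t)*(t^3 - 13*t + 12) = t*(t - 1)*(t^2 + t - 12) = t*(t - 3)*(t - 1)*(t + 4)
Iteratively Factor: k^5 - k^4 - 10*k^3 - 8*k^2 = (k)*(k^4 - k^3 - 10*k^2 - 8*k) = k^2*(k^3 - k^2 - 10*k - 8) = k^2*(k - 4)*(k^2 + 3*k + 2) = k^2*(k - 4)*(k + 2)*(k + 1)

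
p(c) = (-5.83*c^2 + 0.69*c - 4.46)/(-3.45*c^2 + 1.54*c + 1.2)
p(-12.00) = 1.66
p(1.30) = 5.10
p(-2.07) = 1.84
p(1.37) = 4.57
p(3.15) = 2.13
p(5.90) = 1.85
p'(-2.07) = 0.26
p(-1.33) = 2.26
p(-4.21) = 1.67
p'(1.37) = -6.59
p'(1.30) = -8.92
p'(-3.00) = 0.07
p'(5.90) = -0.04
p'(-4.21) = 0.02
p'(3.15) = -0.25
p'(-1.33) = 1.15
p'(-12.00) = -0.00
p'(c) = (0.69 - 11.66*c)/(-3.45*c^2 + 1.54*c + 1.2) + (6.9*c - 1.54)*(-5.83*c^2 + 0.69*c - 4.46)/(-3.45*c^2 + 1.54*c + 1.2)^2 = (-6.5977*c^2 - 44.766*c + 7.6964)/(11.9025*c^4 - 10.626*c^3 - 5.9084*c^2 + 3.696*c + 1.44)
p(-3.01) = 1.71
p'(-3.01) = 0.07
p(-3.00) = 1.71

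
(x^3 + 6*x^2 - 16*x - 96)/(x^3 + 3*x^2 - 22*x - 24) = (x + 4)/(x + 1)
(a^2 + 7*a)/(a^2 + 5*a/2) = 2*(a + 7)/(2*a + 5)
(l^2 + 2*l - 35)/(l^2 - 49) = (l - 5)/(l - 7)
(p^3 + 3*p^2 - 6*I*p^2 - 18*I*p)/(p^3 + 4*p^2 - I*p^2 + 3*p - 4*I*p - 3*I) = p*(p - 6*I)/(p^2 + p*(1 - I) - I)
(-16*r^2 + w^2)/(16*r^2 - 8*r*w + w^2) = (-4*r - w)/(4*r - w)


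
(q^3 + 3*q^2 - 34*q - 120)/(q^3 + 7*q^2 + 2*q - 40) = (q - 6)/(q - 2)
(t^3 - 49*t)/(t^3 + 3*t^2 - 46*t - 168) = t*(t + 7)/(t^2 + 10*t + 24)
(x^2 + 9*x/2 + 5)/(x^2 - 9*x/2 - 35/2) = (x + 2)/(x - 7)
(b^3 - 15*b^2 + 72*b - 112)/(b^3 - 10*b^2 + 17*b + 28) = (b - 4)/(b + 1)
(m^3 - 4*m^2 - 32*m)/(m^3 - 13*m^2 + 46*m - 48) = m*(m + 4)/(m^2 - 5*m + 6)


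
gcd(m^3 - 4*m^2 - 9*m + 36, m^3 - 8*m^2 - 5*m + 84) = m^2 - m - 12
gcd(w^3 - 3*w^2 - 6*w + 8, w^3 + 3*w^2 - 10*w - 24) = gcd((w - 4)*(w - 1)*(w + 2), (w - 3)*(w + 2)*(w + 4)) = w + 2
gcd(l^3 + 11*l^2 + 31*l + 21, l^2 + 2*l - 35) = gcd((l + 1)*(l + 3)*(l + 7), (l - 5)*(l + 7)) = l + 7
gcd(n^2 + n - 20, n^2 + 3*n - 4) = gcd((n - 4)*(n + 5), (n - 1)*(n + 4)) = 1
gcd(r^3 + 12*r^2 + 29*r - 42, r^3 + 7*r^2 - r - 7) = r^2 + 6*r - 7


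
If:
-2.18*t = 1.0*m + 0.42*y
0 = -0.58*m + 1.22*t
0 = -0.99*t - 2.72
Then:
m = -5.78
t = -2.75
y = 28.02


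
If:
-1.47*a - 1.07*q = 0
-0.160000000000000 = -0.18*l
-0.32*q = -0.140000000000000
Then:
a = -0.32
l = 0.89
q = 0.44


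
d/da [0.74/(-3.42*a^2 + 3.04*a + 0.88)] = (5.0616*a - 2.2496)/(-3.42*a^2 + 3.04*a + 0.88)^2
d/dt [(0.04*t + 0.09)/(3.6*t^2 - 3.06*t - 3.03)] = (-0.144*t^2 - 0.648*t + 0.1542)/(12.96*t^4 - 22.032*t^3 - 12.4524*t^2 + 18.5436*t + 9.1809)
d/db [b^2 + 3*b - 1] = 2*b + 3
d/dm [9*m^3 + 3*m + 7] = 27*m^2 + 3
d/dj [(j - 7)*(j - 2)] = 2*j - 9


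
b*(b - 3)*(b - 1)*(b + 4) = b^4 - 13*b^2 + 12*b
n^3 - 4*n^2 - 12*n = n*(n - 6)*(n + 2)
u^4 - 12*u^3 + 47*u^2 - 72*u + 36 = (u - 6)*(u - 3)*(u - 2)*(u - 1)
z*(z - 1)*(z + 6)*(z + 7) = z^4 + 12*z^3 + 29*z^2 - 42*z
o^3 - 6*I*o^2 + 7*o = o*(o - 7*I)*(o + I)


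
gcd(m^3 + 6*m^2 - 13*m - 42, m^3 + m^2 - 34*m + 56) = m + 7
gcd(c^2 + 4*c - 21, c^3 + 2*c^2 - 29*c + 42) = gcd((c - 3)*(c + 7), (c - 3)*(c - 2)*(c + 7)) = c^2 + 4*c - 21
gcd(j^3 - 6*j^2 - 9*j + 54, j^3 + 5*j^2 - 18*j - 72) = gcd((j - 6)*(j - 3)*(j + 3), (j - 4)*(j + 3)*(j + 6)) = j + 3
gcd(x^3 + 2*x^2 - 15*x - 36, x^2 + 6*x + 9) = x^2 + 6*x + 9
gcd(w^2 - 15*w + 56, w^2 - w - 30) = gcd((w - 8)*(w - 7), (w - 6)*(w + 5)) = 1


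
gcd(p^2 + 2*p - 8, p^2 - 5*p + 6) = p - 2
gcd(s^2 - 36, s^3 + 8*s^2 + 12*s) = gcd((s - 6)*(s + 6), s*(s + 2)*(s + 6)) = s + 6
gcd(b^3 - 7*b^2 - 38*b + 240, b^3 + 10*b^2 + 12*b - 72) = b + 6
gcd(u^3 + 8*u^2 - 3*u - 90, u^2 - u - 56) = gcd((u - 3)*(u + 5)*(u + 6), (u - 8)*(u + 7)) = 1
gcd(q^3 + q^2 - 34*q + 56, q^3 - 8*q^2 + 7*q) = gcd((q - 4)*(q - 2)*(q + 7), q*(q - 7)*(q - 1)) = 1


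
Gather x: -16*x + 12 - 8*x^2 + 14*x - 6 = -8*x^2 - 2*x + 6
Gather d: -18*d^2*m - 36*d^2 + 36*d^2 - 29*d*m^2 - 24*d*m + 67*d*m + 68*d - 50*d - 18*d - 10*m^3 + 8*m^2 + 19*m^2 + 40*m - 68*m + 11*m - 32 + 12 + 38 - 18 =-18*d^2*m + d*(-29*m^2 + 43*m) - 10*m^3 + 27*m^2 - 17*m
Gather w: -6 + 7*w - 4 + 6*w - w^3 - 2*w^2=-w^3 - 2*w^2 + 13*w - 10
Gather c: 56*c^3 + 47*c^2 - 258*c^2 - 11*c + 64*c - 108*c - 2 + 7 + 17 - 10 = 56*c^3 - 211*c^2 - 55*c + 12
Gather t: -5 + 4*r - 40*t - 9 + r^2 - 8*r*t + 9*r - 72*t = r^2 + 13*r + t*(-8*r - 112) - 14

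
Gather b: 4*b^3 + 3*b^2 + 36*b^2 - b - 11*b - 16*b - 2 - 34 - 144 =4*b^3 + 39*b^2 - 28*b - 180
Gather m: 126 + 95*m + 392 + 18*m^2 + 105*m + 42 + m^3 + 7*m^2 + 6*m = m^3 + 25*m^2 + 206*m + 560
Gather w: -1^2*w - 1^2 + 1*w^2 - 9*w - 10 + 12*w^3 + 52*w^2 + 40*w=12*w^3 + 53*w^2 + 30*w - 11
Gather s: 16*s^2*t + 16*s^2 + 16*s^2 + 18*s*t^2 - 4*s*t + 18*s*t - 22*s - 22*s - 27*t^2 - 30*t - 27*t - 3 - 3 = s^2*(16*t + 32) + s*(18*t^2 + 14*t - 44) - 27*t^2 - 57*t - 6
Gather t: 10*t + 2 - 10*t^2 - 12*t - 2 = -10*t^2 - 2*t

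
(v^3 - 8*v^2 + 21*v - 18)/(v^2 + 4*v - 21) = (v^2 - 5*v + 6)/(v + 7)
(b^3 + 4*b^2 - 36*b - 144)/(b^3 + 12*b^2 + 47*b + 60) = (b^2 - 36)/(b^2 + 8*b + 15)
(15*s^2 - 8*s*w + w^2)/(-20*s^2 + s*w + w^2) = (15*s^2 - 8*s*w + w^2)/(-20*s^2 + s*w + w^2)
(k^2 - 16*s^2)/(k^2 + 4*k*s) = (k - 4*s)/k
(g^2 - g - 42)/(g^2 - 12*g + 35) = (g + 6)/(g - 5)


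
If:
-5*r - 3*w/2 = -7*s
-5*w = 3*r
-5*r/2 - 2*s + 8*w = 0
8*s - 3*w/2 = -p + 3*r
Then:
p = 0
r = 0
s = 0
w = 0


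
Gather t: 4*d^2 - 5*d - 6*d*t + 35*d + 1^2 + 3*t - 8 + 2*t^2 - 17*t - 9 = 4*d^2 + 30*d + 2*t^2 + t*(-6*d - 14) - 16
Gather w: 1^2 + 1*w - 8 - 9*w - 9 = -8*w - 16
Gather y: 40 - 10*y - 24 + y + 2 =18 - 9*y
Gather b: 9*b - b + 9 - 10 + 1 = 8*b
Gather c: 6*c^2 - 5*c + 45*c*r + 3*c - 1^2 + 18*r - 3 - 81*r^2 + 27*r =6*c^2 + c*(45*r - 2) - 81*r^2 + 45*r - 4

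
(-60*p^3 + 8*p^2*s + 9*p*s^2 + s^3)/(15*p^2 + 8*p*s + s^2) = (-12*p^2 + 4*p*s + s^2)/(3*p + s)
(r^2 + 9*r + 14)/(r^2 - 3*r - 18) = (r^2 + 9*r + 14)/(r^2 - 3*r - 18)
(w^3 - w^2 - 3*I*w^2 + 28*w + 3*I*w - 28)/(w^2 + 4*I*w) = w - 1 - 7*I + 7*I/w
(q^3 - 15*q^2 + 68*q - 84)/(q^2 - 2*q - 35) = (q^2 - 8*q + 12)/(q + 5)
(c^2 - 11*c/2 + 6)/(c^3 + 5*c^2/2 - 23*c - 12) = (2*c - 3)/(2*c^2 + 13*c + 6)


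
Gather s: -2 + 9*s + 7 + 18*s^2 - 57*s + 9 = 18*s^2 - 48*s + 14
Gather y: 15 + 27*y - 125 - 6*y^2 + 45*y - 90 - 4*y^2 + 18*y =-10*y^2 + 90*y - 200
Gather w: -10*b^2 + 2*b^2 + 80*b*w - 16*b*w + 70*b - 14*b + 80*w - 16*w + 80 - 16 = -8*b^2 + 56*b + w*(64*b + 64) + 64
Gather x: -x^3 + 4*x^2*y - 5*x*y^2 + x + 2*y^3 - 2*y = -x^3 + 4*x^2*y + x*(1 - 5*y^2) + 2*y^3 - 2*y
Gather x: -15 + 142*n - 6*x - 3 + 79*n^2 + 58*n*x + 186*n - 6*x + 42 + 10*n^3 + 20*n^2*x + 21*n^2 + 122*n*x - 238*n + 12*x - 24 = 10*n^3 + 100*n^2 + 90*n + x*(20*n^2 + 180*n)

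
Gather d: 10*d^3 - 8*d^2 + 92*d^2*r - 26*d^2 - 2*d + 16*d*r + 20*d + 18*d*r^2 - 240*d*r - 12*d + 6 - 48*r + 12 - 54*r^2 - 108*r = 10*d^3 + d^2*(92*r - 34) + d*(18*r^2 - 224*r + 6) - 54*r^2 - 156*r + 18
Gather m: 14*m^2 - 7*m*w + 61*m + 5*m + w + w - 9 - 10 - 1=14*m^2 + m*(66 - 7*w) + 2*w - 20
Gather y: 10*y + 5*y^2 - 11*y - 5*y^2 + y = 0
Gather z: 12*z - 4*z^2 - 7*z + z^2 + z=-3*z^2 + 6*z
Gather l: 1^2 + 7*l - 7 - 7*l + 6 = 0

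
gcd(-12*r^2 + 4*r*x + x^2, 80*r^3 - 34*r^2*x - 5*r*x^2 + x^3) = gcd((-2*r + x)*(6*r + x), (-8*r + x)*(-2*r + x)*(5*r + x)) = -2*r + x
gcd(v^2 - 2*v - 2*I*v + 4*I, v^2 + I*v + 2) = 1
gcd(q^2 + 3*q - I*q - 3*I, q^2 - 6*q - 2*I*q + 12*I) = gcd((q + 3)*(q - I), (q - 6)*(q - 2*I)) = 1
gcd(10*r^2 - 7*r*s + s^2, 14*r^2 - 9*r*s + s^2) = 2*r - s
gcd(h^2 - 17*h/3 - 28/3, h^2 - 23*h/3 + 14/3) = h - 7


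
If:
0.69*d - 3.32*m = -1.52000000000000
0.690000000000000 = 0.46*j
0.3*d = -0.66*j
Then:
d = -3.30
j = 1.50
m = -0.23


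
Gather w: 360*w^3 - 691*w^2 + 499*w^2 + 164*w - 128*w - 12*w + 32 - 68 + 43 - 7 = 360*w^3 - 192*w^2 + 24*w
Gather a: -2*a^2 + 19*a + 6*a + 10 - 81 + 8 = -2*a^2 + 25*a - 63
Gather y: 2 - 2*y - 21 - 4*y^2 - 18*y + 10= -4*y^2 - 20*y - 9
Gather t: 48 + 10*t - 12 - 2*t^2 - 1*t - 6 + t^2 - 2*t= -t^2 + 7*t + 30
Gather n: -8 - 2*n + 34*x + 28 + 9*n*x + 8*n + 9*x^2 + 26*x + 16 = n*(9*x + 6) + 9*x^2 + 60*x + 36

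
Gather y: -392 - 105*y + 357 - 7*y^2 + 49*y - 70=-7*y^2 - 56*y - 105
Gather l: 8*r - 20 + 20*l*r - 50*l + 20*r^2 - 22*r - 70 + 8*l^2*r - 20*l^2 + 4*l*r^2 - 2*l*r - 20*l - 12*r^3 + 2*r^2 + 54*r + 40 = l^2*(8*r - 20) + l*(4*r^2 + 18*r - 70) - 12*r^3 + 22*r^2 + 40*r - 50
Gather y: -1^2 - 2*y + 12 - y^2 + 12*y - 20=-y^2 + 10*y - 9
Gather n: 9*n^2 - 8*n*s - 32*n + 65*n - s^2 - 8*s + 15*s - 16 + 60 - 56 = 9*n^2 + n*(33 - 8*s) - s^2 + 7*s - 12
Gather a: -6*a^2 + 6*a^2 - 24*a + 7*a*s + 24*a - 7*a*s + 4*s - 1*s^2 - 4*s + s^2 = 0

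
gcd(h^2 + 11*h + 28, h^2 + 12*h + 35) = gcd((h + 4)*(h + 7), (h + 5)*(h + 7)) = h + 7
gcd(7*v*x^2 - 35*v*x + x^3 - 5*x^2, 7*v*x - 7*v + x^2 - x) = 7*v + x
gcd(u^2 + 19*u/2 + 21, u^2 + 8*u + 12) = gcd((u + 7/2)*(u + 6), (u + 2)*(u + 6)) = u + 6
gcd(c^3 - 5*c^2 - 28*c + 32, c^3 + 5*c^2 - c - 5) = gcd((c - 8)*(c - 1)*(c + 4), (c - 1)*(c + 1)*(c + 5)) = c - 1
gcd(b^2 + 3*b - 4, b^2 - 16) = b + 4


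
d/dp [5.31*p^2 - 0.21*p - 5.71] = 10.62*p - 0.21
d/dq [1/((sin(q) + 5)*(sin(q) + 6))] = -(2*sin(q) + 11)*cos(q)/((sin(q) + 5)^2*(sin(q) + 6)^2)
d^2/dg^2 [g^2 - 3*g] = 2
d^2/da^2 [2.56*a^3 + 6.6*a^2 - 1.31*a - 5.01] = 15.36*a + 13.2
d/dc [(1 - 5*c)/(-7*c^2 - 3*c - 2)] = (-35*c^2 + 14*c + 13)/(49*c^4 + 42*c^3 + 37*c^2 + 12*c + 4)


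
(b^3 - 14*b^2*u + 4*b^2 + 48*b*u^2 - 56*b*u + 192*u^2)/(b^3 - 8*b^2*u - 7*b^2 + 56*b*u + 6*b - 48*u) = (b^2 - 6*b*u + 4*b - 24*u)/(b^2 - 7*b + 6)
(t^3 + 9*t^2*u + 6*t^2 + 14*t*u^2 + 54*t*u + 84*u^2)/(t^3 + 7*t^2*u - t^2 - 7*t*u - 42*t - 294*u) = (t + 2*u)/(t - 7)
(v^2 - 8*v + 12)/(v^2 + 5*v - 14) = (v - 6)/(v + 7)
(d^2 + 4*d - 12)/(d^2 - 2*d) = (d + 6)/d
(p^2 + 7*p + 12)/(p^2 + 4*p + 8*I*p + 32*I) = (p + 3)/(p + 8*I)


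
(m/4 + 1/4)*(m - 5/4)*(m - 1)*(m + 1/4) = m^4/4 - m^3/4 - 21*m^2/64 + m/4 + 5/64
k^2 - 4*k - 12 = (k - 6)*(k + 2)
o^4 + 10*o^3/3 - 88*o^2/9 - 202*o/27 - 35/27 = (o - 7/3)*(o + 1/3)^2*(o + 5)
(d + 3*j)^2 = d^2 + 6*d*j + 9*j^2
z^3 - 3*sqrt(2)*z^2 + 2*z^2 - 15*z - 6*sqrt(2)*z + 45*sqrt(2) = (z - 3)*(z + 5)*(z - 3*sqrt(2))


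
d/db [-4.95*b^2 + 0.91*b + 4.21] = 0.91 - 9.9*b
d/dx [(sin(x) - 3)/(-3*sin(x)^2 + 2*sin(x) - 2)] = (3*sin(x)^2 - 18*sin(x) + 4)*cos(x)/(3*sin(x)^2 - 2*sin(x) + 2)^2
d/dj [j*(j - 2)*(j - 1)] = 3*j^2 - 6*j + 2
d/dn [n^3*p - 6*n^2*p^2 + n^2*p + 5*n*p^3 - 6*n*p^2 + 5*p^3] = p*(3*n^2 - 12*n*p + 2*n + 5*p^2 - 6*p)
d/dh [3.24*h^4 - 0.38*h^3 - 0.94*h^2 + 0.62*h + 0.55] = 12.96*h^3 - 1.14*h^2 - 1.88*h + 0.62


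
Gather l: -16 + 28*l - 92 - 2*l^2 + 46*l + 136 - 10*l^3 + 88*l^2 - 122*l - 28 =-10*l^3 + 86*l^2 - 48*l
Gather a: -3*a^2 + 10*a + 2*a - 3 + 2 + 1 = -3*a^2 + 12*a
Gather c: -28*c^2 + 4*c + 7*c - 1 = -28*c^2 + 11*c - 1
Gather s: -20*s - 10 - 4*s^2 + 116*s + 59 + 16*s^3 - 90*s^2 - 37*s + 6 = 16*s^3 - 94*s^2 + 59*s + 55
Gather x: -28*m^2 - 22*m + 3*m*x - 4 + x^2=-28*m^2 + 3*m*x - 22*m + x^2 - 4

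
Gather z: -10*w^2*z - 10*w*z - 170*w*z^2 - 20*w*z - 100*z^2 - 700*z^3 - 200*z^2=-700*z^3 + z^2*(-170*w - 300) + z*(-10*w^2 - 30*w)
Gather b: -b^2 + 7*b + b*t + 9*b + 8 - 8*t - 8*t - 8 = -b^2 + b*(t + 16) - 16*t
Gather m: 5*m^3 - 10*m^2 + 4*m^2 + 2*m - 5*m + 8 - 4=5*m^3 - 6*m^2 - 3*m + 4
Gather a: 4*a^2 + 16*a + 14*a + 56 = 4*a^2 + 30*a + 56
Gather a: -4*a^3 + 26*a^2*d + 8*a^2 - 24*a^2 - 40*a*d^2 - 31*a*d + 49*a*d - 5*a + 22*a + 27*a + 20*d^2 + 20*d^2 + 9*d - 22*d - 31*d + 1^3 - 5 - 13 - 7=-4*a^3 + a^2*(26*d - 16) + a*(-40*d^2 + 18*d + 44) + 40*d^2 - 44*d - 24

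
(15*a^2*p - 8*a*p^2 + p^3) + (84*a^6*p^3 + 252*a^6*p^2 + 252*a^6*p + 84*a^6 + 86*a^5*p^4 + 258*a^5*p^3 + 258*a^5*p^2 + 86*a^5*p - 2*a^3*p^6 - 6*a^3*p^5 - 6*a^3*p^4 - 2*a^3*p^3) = 84*a^6*p^3 + 252*a^6*p^2 + 252*a^6*p + 84*a^6 + 86*a^5*p^4 + 258*a^5*p^3 + 258*a^5*p^2 + 86*a^5*p - 2*a^3*p^6 - 6*a^3*p^5 - 6*a^3*p^4 - 2*a^3*p^3 + 15*a^2*p - 8*a*p^2 + p^3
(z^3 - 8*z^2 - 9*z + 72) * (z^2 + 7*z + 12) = z^5 - z^4 - 53*z^3 - 87*z^2 + 396*z + 864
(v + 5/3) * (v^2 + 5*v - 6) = v^3 + 20*v^2/3 + 7*v/3 - 10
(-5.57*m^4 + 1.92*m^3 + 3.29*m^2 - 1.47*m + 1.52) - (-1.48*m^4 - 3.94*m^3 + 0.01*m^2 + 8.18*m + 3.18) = -4.09*m^4 + 5.86*m^3 + 3.28*m^2 - 9.65*m - 1.66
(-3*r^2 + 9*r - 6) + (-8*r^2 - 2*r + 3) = -11*r^2 + 7*r - 3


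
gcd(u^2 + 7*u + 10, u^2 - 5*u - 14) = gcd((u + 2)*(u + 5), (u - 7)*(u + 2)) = u + 2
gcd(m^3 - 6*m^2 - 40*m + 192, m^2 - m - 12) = m - 4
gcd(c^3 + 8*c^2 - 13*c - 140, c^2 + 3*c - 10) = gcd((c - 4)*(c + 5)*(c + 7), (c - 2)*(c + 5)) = c + 5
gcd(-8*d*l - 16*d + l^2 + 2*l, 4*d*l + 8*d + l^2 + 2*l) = l + 2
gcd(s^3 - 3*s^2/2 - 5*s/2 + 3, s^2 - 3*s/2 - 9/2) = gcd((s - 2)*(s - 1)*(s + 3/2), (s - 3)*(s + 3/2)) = s + 3/2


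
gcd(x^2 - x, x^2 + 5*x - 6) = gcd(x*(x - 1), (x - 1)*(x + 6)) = x - 1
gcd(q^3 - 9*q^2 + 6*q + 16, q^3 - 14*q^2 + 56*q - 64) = q^2 - 10*q + 16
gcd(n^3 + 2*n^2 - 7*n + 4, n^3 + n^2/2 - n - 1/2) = n - 1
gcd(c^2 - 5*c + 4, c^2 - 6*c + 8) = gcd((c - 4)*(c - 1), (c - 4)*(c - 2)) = c - 4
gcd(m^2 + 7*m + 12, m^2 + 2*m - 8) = m + 4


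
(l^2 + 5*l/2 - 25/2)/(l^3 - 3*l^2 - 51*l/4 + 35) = 2*(l + 5)/(2*l^2 - l - 28)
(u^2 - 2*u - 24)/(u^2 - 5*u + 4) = (u^2 - 2*u - 24)/(u^2 - 5*u + 4)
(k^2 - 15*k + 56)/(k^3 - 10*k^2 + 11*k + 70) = (k - 8)/(k^2 - 3*k - 10)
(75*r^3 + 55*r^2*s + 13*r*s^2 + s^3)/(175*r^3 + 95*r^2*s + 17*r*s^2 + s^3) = (3*r + s)/(7*r + s)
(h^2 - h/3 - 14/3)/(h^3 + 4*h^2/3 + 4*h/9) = 3*(3*h^2 - h - 14)/(h*(9*h^2 + 12*h + 4))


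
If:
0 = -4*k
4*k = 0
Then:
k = 0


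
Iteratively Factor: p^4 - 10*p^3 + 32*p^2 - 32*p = (p - 4)*(p^3 - 6*p^2 + 8*p) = (p - 4)*(p - 2)*(p^2 - 4*p) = (p - 4)^2*(p - 2)*(p)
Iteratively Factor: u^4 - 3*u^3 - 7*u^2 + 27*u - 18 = (u + 3)*(u^3 - 6*u^2 + 11*u - 6) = (u - 3)*(u + 3)*(u^2 - 3*u + 2) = (u - 3)*(u - 2)*(u + 3)*(u - 1)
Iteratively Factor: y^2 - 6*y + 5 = (y - 5)*(y - 1)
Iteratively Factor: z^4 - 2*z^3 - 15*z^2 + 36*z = (z)*(z^3 - 2*z^2 - 15*z + 36) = z*(z - 3)*(z^2 + z - 12) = z*(z - 3)*(z + 4)*(z - 3)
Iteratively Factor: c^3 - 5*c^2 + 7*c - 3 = (c - 1)*(c^2 - 4*c + 3) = (c - 3)*(c - 1)*(c - 1)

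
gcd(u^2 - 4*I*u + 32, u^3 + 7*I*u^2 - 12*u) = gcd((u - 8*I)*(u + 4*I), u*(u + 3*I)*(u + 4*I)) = u + 4*I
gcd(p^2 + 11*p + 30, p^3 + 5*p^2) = p + 5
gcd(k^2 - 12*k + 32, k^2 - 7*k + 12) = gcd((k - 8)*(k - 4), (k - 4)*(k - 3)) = k - 4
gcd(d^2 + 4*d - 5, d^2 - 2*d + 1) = d - 1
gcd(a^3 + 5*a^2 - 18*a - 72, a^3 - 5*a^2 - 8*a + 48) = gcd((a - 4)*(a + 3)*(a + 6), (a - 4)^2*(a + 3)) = a^2 - a - 12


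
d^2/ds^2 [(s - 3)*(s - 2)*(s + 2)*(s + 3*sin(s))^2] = -6*(s - 3)*(s - 2)*(s + 2)*(s + 3*sin(s))*sin(s) + 2*(s - 3)*(s - 2)*(s + 2)*(3*cos(s) + 1)^2 + 4*(s - 3)*(s - 2)*(s + 3*sin(s))*(3*cos(s) + 1) + 4*(s - 3)*(s + 2)*(s + 3*sin(s))*(3*cos(s) + 1) + 2*(s - 3)*(s + 3*sin(s))^2 + 4*(s - 2)*(s + 2)*(s + 3*sin(s))*(3*cos(s) + 1) + 2*(s - 2)*(s + 3*sin(s))^2 + 2*(s + 2)*(s + 3*sin(s))^2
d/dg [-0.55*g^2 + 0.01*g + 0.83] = 0.01 - 1.1*g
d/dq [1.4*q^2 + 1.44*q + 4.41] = 2.8*q + 1.44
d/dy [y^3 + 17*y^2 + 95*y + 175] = 3*y^2 + 34*y + 95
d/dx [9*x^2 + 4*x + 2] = 18*x + 4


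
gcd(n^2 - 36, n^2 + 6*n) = n + 6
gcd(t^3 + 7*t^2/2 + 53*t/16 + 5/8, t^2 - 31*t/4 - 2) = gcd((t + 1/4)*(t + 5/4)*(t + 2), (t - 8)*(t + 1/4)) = t + 1/4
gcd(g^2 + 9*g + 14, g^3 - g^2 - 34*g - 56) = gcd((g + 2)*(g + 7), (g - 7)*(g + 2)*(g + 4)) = g + 2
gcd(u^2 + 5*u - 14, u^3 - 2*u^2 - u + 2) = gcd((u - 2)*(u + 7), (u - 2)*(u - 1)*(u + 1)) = u - 2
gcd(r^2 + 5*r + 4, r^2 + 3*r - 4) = r + 4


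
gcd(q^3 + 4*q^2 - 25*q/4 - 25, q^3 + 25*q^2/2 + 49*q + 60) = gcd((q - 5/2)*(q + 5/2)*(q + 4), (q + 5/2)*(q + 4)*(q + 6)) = q^2 + 13*q/2 + 10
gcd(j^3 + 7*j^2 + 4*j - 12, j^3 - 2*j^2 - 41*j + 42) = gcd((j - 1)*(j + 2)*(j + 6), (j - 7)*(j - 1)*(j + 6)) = j^2 + 5*j - 6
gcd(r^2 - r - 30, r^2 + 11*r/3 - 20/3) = r + 5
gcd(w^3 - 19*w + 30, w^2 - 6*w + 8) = w - 2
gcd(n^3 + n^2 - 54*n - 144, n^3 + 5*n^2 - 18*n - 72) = n^2 + 9*n + 18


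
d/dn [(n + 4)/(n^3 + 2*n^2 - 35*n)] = (n*(n^2 + 2*n - 35) - (n + 4)*(3*n^2 + 4*n - 35))/(n^2*(n^2 + 2*n - 35)^2)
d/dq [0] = 0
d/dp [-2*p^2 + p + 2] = 1 - 4*p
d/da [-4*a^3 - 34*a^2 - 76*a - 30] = -12*a^2 - 68*a - 76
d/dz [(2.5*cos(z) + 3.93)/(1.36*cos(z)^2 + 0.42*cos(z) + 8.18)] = (3.4*cos(z)^2 + 10.6896*cos(z) - 18.7994)*sin(z)/(1.8496*cos(z)^4 + 1.1424*cos(z)^3 + 22.426*cos(z)^2 + 6.8712*cos(z) + 66.9124)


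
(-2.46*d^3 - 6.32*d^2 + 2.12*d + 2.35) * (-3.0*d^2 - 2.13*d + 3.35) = 7.38*d^5 + 24.1998*d^4 - 1.1394*d^3 - 32.7376*d^2 + 2.0965*d + 7.8725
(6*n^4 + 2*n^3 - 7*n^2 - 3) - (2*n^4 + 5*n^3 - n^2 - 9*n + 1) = 4*n^4 - 3*n^3 - 6*n^2 + 9*n - 4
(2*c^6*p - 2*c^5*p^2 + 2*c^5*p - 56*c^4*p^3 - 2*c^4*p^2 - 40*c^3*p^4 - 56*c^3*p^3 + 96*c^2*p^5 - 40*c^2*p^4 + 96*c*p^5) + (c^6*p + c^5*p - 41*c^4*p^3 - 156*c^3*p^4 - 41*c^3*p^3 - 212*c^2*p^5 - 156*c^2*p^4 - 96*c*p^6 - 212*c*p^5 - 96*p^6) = 3*c^6*p - 2*c^5*p^2 + 3*c^5*p - 97*c^4*p^3 - 2*c^4*p^2 - 196*c^3*p^4 - 97*c^3*p^3 - 116*c^2*p^5 - 196*c^2*p^4 - 96*c*p^6 - 116*c*p^5 - 96*p^6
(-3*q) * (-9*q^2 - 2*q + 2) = 27*q^3 + 6*q^2 - 6*q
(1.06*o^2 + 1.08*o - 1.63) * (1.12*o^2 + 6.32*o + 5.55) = 1.1872*o^4 + 7.9088*o^3 + 10.883*o^2 - 4.3076*o - 9.0465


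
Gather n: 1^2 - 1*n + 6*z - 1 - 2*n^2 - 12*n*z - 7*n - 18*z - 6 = -2*n^2 + n*(-12*z - 8) - 12*z - 6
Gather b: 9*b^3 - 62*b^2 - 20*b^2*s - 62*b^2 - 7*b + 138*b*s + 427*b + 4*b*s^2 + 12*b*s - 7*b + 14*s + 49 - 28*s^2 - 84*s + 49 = 9*b^3 + b^2*(-20*s - 124) + b*(4*s^2 + 150*s + 413) - 28*s^2 - 70*s + 98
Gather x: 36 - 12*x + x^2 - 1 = x^2 - 12*x + 35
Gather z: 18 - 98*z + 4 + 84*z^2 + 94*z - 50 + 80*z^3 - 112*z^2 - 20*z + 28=80*z^3 - 28*z^2 - 24*z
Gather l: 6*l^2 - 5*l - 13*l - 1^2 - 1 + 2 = 6*l^2 - 18*l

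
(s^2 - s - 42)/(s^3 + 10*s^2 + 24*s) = (s - 7)/(s*(s + 4))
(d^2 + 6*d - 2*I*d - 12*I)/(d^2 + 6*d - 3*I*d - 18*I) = (d - 2*I)/(d - 3*I)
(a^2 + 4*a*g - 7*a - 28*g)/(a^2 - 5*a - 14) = (a + 4*g)/(a + 2)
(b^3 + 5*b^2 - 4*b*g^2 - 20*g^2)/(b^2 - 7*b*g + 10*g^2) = (b^2 + 2*b*g + 5*b + 10*g)/(b - 5*g)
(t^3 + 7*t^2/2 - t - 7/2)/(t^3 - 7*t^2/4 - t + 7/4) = 2*(2*t + 7)/(4*t - 7)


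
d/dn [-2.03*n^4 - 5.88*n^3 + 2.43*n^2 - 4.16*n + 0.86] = -8.12*n^3 - 17.64*n^2 + 4.86*n - 4.16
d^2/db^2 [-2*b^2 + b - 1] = -4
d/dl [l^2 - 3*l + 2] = 2*l - 3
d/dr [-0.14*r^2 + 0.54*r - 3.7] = 0.54 - 0.28*r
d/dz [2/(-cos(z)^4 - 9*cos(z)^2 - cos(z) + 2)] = -2*(21*cos(z) + cos(3*z) + 1)*sin(z)/(cos(z)^4 + 9*cos(z)^2 + cos(z) - 2)^2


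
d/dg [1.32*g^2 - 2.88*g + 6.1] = 2.64*g - 2.88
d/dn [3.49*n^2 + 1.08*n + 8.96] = 6.98*n + 1.08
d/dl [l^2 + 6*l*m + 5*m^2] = 2*l + 6*m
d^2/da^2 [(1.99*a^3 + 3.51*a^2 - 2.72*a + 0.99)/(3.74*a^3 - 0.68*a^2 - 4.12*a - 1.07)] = (5.6843418860808e-14*a^7 + 108.314888*a^6 - 44.29656*a^5 + 627.750024*a^4 + 115.019868*a^3 - 182.087328*a^2 + 65.956734*a + 64.187558)/(52.313624*a^9 - 28.534704*a^8 - 167.698608*a^7 + 17.653276*a^6 + 201.064848*a^5 + 62.812416*a^4 - 75.075022*a^3 - 56.82342*a^2 - 14.150964*a - 1.225043)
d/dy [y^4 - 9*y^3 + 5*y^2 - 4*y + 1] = 4*y^3 - 27*y^2 + 10*y - 4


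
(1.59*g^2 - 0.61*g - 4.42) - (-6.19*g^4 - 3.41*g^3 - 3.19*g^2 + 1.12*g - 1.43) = 6.19*g^4 + 3.41*g^3 + 4.78*g^2 - 1.73*g - 2.99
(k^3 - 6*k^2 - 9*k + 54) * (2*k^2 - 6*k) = 2*k^5 - 18*k^4 + 18*k^3 + 162*k^2 - 324*k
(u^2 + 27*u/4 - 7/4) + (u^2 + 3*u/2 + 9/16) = 2*u^2 + 33*u/4 - 19/16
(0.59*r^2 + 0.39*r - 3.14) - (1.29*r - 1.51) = 0.59*r^2 - 0.9*r - 1.63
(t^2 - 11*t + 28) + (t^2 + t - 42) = 2*t^2 - 10*t - 14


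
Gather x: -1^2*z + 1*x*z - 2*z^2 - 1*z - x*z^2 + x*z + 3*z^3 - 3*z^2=x*(-z^2 + 2*z) + 3*z^3 - 5*z^2 - 2*z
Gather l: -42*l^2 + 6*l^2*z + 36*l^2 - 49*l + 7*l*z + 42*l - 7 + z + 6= l^2*(6*z - 6) + l*(7*z - 7) + z - 1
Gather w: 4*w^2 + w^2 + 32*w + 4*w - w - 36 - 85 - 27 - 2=5*w^2 + 35*w - 150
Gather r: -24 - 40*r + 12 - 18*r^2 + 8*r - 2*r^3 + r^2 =-2*r^3 - 17*r^2 - 32*r - 12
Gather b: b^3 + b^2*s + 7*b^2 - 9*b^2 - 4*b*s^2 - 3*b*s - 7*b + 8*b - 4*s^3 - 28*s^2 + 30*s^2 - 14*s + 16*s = b^3 + b^2*(s - 2) + b*(-4*s^2 - 3*s + 1) - 4*s^3 + 2*s^2 + 2*s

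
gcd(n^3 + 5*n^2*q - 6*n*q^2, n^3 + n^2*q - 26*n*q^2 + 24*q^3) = -n^2 - 5*n*q + 6*q^2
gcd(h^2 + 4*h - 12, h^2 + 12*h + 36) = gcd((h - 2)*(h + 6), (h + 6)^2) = h + 6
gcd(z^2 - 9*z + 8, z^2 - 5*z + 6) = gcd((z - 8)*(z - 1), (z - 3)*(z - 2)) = 1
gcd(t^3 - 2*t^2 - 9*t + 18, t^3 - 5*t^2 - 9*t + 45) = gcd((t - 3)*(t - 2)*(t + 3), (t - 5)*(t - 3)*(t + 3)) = t^2 - 9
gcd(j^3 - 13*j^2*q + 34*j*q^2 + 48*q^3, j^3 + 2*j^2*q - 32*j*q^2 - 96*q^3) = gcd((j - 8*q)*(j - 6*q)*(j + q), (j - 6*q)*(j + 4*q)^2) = -j + 6*q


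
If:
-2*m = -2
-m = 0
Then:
No Solution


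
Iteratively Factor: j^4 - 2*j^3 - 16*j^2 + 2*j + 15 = (j + 3)*(j^3 - 5*j^2 - j + 5) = (j + 1)*(j + 3)*(j^2 - 6*j + 5) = (j - 5)*(j + 1)*(j + 3)*(j - 1)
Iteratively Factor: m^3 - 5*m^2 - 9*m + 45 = (m - 3)*(m^2 - 2*m - 15) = (m - 3)*(m + 3)*(m - 5)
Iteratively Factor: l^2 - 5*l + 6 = (l - 2)*(l - 3)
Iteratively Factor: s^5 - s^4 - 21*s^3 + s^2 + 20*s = (s - 5)*(s^4 + 4*s^3 - s^2 - 4*s) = (s - 5)*(s - 1)*(s^3 + 5*s^2 + 4*s) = s*(s - 5)*(s - 1)*(s^2 + 5*s + 4) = s*(s - 5)*(s - 1)*(s + 1)*(s + 4)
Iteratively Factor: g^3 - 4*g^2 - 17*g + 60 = (g + 4)*(g^2 - 8*g + 15) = (g - 5)*(g + 4)*(g - 3)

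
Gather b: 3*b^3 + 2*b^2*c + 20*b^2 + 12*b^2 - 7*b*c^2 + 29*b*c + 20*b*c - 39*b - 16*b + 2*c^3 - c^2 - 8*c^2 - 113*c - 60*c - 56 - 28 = 3*b^3 + b^2*(2*c + 32) + b*(-7*c^2 + 49*c - 55) + 2*c^3 - 9*c^2 - 173*c - 84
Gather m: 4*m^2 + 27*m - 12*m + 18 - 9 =4*m^2 + 15*m + 9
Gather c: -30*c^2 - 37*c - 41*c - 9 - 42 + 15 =-30*c^2 - 78*c - 36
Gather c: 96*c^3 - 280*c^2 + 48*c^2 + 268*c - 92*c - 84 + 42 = 96*c^3 - 232*c^2 + 176*c - 42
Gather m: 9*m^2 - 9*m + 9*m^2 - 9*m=18*m^2 - 18*m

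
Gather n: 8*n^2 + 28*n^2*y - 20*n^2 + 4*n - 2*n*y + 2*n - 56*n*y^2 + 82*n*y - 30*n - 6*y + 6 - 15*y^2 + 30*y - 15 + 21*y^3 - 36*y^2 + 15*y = n^2*(28*y - 12) + n*(-56*y^2 + 80*y - 24) + 21*y^3 - 51*y^2 + 39*y - 9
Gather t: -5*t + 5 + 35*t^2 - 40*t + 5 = 35*t^2 - 45*t + 10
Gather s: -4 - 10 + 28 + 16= 30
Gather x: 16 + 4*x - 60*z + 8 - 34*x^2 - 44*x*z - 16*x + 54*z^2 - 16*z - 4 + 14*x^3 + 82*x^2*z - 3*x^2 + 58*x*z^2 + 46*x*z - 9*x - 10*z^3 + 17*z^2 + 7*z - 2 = 14*x^3 + x^2*(82*z - 37) + x*(58*z^2 + 2*z - 21) - 10*z^3 + 71*z^2 - 69*z + 18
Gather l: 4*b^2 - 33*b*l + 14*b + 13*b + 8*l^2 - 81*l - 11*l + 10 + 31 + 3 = 4*b^2 + 27*b + 8*l^2 + l*(-33*b - 92) + 44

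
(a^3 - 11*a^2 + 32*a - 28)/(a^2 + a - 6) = (a^2 - 9*a + 14)/(a + 3)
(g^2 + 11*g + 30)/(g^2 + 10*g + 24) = (g + 5)/(g + 4)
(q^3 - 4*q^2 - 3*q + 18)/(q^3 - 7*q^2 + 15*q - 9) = (q + 2)/(q - 1)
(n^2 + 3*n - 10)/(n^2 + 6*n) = (n^2 + 3*n - 10)/(n*(n + 6))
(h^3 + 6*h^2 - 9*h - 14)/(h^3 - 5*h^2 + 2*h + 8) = (h + 7)/(h - 4)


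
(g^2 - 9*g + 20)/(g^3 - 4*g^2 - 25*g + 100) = 1/(g + 5)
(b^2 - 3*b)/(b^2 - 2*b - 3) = b/(b + 1)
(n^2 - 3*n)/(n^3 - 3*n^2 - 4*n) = (3 - n)/(-n^2 + 3*n + 4)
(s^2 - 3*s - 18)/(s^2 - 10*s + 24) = (s + 3)/(s - 4)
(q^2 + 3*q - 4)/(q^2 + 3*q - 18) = (q^2 + 3*q - 4)/(q^2 + 3*q - 18)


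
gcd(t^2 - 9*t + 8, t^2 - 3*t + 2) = t - 1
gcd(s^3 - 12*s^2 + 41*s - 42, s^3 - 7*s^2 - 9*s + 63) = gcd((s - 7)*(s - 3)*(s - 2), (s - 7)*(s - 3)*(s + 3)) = s^2 - 10*s + 21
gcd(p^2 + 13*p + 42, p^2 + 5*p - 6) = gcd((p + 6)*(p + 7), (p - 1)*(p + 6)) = p + 6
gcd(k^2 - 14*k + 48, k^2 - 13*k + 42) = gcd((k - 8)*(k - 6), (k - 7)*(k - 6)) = k - 6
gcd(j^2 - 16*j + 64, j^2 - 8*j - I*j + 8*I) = j - 8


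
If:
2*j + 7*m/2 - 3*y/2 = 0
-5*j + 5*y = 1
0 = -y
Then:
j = -1/5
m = 4/35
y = 0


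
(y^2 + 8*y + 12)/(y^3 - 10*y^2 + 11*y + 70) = (y + 6)/(y^2 - 12*y + 35)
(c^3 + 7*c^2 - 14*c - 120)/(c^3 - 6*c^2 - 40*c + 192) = (c + 5)/(c - 8)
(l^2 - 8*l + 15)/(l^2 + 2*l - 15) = (l - 5)/(l + 5)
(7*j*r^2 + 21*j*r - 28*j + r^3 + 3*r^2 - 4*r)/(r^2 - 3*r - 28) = (7*j*r - 7*j + r^2 - r)/(r - 7)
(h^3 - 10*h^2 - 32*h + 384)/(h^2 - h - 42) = (h^2 - 16*h + 64)/(h - 7)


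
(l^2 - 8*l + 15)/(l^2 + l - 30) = (l - 3)/(l + 6)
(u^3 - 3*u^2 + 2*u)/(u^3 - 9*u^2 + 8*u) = (u - 2)/(u - 8)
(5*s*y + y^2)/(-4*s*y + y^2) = (5*s + y)/(-4*s + y)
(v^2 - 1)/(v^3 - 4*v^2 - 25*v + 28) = (v + 1)/(v^2 - 3*v - 28)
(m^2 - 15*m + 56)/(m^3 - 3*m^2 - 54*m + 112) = (m - 7)/(m^2 + 5*m - 14)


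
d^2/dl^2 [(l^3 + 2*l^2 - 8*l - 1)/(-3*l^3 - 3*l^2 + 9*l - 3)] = 2*(-l^6 + 15*l^5 + 18*l^4 + 40*l^3 - 39*l^2 - 39*l + 30)/(3*(l^9 + 3*l^8 - 6*l^7 - 14*l^6 + 24*l^5 + 12*l^4 - 42*l^3 + 30*l^2 - 9*l + 1))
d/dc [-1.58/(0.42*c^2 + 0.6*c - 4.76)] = (1.3272*c + 0.948)/(0.42*c^2 + 0.6*c - 4.76)^2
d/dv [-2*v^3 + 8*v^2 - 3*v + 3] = -6*v^2 + 16*v - 3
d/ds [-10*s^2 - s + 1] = -20*s - 1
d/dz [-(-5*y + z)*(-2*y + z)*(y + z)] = -3*y^2 + 12*y*z - 3*z^2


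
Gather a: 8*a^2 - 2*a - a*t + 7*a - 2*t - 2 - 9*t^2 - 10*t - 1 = 8*a^2 + a*(5 - t) - 9*t^2 - 12*t - 3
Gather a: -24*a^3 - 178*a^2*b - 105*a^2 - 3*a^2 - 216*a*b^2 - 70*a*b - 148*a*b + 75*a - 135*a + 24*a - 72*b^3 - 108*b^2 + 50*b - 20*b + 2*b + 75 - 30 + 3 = -24*a^3 + a^2*(-178*b - 108) + a*(-216*b^2 - 218*b - 36) - 72*b^3 - 108*b^2 + 32*b + 48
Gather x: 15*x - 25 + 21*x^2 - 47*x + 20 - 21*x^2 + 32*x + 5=0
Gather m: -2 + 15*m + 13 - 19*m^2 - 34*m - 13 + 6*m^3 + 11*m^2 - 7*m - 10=6*m^3 - 8*m^2 - 26*m - 12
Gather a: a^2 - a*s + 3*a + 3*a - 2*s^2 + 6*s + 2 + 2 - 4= a^2 + a*(6 - s) - 2*s^2 + 6*s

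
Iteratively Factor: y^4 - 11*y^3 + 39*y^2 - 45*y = (y - 3)*(y^3 - 8*y^2 + 15*y) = y*(y - 3)*(y^2 - 8*y + 15) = y*(y - 5)*(y - 3)*(y - 3)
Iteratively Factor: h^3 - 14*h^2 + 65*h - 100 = (h - 5)*(h^2 - 9*h + 20) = (h - 5)*(h - 4)*(h - 5)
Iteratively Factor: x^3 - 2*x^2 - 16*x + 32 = (x - 2)*(x^2 - 16) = (x - 2)*(x + 4)*(x - 4)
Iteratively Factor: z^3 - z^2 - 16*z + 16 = (z - 4)*(z^2 + 3*z - 4) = (z - 4)*(z + 4)*(z - 1)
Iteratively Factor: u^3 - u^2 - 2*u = (u - 2)*(u^2 + u) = (u - 2)*(u + 1)*(u)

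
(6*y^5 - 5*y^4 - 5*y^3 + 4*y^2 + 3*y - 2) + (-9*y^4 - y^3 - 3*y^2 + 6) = 6*y^5 - 14*y^4 - 6*y^3 + y^2 + 3*y + 4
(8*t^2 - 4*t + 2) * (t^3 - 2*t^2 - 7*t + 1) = 8*t^5 - 20*t^4 - 46*t^3 + 32*t^2 - 18*t + 2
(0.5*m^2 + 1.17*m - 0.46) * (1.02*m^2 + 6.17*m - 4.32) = 0.51*m^4 + 4.2784*m^3 + 4.5897*m^2 - 7.8926*m + 1.9872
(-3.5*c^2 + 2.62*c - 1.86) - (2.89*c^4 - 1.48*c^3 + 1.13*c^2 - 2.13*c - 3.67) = -2.89*c^4 + 1.48*c^3 - 4.63*c^2 + 4.75*c + 1.81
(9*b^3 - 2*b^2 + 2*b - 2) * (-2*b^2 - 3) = -18*b^5 + 4*b^4 - 31*b^3 + 10*b^2 - 6*b + 6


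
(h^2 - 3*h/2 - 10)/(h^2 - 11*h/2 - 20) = (h - 4)/(h - 8)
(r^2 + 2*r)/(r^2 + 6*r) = (r + 2)/(r + 6)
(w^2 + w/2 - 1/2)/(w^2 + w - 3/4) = 2*(w + 1)/(2*w + 3)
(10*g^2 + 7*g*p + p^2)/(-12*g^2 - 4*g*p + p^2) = (5*g + p)/(-6*g + p)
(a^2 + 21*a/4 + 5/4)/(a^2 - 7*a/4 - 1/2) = (a + 5)/(a - 2)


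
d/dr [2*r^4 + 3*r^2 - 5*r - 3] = 8*r^3 + 6*r - 5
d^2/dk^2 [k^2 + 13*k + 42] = 2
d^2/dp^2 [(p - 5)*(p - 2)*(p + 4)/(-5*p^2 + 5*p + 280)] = 72*(-p^3 + 6*p^2 - 174*p + 170)/(5*(p^6 - 3*p^5 - 165*p^4 + 335*p^3 + 9240*p^2 - 9408*p - 175616))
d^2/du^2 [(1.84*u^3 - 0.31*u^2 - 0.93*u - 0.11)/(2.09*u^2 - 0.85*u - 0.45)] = (-1.4210854715202e-14*u^5 - 3.106256*u^3 - 0.409476*u^2 - 1.8399*u + 0.22004)/(9.129329*u^6 - 11.138655*u^5 - 1.36686*u^4 + 4.182425*u^3 + 0.2943*u^2 - 0.516375*u - 0.091125)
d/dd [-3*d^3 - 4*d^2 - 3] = d*(-9*d - 8)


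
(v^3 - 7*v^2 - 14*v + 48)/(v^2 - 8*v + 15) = (v^3 - 7*v^2 - 14*v + 48)/(v^2 - 8*v + 15)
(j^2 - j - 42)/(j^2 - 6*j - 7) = (j + 6)/(j + 1)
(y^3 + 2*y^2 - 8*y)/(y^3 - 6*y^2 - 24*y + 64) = y/(y - 8)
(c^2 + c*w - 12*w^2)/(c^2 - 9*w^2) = (c + 4*w)/(c + 3*w)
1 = 1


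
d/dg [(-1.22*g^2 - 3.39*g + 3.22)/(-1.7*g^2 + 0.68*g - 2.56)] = (-6.5926*g^2 + 17.1944*g + 6.4888)/(2.89*g^4 - 2.312*g^3 + 9.1664*g^2 - 3.4816*g + 6.5536)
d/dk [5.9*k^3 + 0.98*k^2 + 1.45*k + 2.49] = 17.7*k^2 + 1.96*k + 1.45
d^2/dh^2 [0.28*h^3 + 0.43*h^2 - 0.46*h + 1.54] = 1.68*h + 0.86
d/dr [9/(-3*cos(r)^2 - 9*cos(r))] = -3*(2*cos(r) + 3)*sin(r)/((cos(r) + 3)^2*cos(r)^2)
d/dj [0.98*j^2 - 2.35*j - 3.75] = 1.96*j - 2.35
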